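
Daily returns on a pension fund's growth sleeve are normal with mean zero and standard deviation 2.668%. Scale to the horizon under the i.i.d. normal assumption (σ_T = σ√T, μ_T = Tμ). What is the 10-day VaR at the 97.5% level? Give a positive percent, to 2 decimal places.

At 97.5%, z = 1.960.
σ_{10d} = 2.668% × √10 = 8.437%.
VaR = 1.960 × 8.437% = 16.537%.

16.54%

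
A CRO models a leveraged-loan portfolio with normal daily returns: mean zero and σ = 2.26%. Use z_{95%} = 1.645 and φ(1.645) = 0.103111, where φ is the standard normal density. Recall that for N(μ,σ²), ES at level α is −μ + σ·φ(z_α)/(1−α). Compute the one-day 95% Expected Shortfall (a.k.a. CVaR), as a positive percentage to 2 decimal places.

4.66%

Tail multiplier: φ(z)/(1−α) = 0.103111 / 0.05 = 2.062.
ES = 2.26% × 2.062 = 4.660%.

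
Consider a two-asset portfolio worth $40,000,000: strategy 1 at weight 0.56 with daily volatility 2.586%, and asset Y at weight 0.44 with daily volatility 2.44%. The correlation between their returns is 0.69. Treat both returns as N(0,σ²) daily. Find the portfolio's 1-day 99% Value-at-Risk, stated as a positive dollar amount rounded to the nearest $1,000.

σ_p² = 0.56²·2.586² + 0.44²·2.44² + 2·0.69·0.56·0.44·2.586·2.44 = 5.3953 (%²).
σ_p = √5.3953 = 2.323%.
At 99%, z = 2.326.
VaR = 2.326 × 2.323% = 5.403%; on $40,000,000 that is $2,161,200.

$2,161,000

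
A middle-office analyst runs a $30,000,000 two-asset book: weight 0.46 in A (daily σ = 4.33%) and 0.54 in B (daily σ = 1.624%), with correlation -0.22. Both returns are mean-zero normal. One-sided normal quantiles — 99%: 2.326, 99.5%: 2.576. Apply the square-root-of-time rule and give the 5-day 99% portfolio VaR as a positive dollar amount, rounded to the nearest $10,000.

σ_p = √(0.46²·4.33² + 0.54²·1.624² + 2·-0.22·0.46·0.54·4.33·1.624) = 1.992%.
σ_{5d} = 1.992% × √5 = 4.454%.
VaR = 2.326 × 4.454% = 10.360%; on $30,000,000 that is $3,108,000.

$3,110,000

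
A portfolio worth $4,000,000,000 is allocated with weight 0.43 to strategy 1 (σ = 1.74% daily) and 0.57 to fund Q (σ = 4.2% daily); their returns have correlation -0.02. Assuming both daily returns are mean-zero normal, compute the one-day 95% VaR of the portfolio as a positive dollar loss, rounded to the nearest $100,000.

σ_p² = 0.43²·1.74² + 0.57²·4.2² + 2·-0.02·0.43·0.57·1.74·4.2 = 6.2194 (%²).
σ_p = √6.2194 = 2.494%.
At 95%, z = 1.645.
VaR = 1.645 × 2.494% = 4.103%; on $4,000,000,000 that is $164,120,000.

$164,100,000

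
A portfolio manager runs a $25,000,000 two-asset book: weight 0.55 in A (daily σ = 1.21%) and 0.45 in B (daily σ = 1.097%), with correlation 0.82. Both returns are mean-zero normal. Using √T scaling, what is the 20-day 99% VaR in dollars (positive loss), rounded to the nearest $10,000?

σ_p = √(0.55²·1.21² + 0.45²·1.097² + 2·0.82·0.55·0.45·1.21·1.097) = 1.107%.
σ_{20d} = 1.107% × √20 = 4.951%.
z(99%) = 2.326.
VaR = 2.326 × 4.951% = 11.516%; on $25,000,000 that is $2,879,000.

$2,880,000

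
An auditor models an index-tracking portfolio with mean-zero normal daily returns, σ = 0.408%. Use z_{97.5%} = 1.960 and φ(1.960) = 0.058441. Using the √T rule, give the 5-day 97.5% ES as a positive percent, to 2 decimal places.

σ_{5d} = 0.408% × √5 = 0.912%.
ES multiplier = φ(z)/(1−α) = 0.058441/0.025 = 2.338.
ES = 0.912% × 2.338 = 2.132%.

2.13%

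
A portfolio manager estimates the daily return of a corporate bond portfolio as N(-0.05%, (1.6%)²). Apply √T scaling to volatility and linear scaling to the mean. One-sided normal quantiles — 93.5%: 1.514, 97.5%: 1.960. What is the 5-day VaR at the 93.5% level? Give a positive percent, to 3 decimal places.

σ_{5d} = 1.6% × √5 = 3.578%; μ_{5d} = 5 × -0.05% = -0.250%.
VaR = −(-0.250%) + 1.514 × 3.578% = 5.667%.

5.667%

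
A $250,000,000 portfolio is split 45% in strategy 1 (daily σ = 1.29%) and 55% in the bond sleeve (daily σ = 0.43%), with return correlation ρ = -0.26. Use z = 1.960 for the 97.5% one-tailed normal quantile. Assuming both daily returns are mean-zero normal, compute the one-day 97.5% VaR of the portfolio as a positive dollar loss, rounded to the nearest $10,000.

σ_p² = 0.45²·1.29² + 0.55²·0.43² + 2·-0.26·0.45·0.55·1.29·0.43 = 0.3215 (%²).
σ_p = √0.3215 = 0.567%.
VaR = 1.960 × 0.567% = 1.111%; on $250,000,000 that is $2,777,500.

$2,780,000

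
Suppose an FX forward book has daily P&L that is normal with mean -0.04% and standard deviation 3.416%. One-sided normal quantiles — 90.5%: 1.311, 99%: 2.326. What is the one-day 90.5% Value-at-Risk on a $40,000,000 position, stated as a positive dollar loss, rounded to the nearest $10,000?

$1,810,000

VaR = −μ + z·σ = −(-0.04%) + 1.311 × 3.416% = 4.518%.
On $40,000,000: 0.04518 × $40,000,000 = $1,807,200.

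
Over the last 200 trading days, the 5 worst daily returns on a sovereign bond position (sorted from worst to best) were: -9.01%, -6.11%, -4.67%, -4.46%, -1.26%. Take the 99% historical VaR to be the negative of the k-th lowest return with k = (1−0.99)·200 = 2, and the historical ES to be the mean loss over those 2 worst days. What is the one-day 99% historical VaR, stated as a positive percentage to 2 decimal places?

6.11%

k = 2; the 2nd lowest return is -6.11%, so VaR = 6.11%.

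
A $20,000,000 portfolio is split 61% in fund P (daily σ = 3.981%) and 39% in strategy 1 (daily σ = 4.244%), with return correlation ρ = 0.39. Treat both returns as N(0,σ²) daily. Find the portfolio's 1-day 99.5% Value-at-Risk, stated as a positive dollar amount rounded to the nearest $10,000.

$1,770,000

σ_p² = 0.61²·3.981² + 0.39²·4.244² + 2·0.39·0.61·0.39·3.981·4.244 = 11.7719 (%²).
σ_p = √11.7719 = 3.431%.
At 99.5%, z = 2.576.
VaR = 2.576 × 3.431% = 8.838%; on $20,000,000 that is $1,767,600.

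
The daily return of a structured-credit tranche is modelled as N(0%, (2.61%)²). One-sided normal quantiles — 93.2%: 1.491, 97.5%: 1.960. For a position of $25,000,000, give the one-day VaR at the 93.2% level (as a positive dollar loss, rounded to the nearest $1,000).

VaR = z·σ = 1.491 × 2.61% = 3.892%.
On $25,000,000: 0.03892 × $25,000,000 = $973,000.

$973,000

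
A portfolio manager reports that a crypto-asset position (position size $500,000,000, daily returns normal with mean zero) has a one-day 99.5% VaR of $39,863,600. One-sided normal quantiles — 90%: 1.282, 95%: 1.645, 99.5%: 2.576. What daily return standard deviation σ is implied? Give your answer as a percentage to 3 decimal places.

3.095%

VaR as a fraction: $39,863,600 / $500,000,000 = 7.973%.
σ = VaR / z = 7.973% / 2.576 = 3.095%.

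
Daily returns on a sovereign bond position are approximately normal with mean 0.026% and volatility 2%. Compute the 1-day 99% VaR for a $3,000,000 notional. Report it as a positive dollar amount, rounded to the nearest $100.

$138,800

At 99% one-sided, z = 2.326.
VaR = −μ + z·σ = −(0.026%) + 2.326 × 2% = 4.626%.
On $3,000,000: 0.04626 × $3,000,000 = $138,780.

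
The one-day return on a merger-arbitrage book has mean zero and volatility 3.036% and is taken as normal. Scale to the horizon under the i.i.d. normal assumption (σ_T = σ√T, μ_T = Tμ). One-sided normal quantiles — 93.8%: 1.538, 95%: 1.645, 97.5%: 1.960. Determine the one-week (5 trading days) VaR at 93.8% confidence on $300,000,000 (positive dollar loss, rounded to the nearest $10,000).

σ_{5d} = 3.036% × √5 = 6.789%.
VaR = 1.538 × 6.789% = 10.441%.
On $300,000,000: 0.10441 × $300,000,000 = $31,323,000.

$31,320,000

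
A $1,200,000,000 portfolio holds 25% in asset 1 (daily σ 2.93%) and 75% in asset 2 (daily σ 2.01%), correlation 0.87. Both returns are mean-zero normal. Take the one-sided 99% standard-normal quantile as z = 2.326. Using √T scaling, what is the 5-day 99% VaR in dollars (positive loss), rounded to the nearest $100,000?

σ_p = √(0.25²·2.93² + 0.75²·2.01² + 2·0.87·0.25·0.75·2.93·2.01) = 2.175%.
σ_{5d} = 2.175% × √5 = 4.863%.
VaR = 2.326 × 4.863% = 11.311%; on $1,200,000,000 that is $135,732,000.

$135,700,000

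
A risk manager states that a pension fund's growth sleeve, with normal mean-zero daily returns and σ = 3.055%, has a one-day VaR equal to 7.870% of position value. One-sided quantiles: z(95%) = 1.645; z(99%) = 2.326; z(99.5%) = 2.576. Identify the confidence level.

Implied z = VaR/σ = 7.870 / 3.055 = 2.576.
This matches z(99.5%) = 2.576.

99.5%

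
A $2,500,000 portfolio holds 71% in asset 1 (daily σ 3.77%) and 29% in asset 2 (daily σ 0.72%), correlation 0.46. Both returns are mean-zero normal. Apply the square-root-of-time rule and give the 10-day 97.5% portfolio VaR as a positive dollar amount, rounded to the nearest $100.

$430,600

σ_p = √(0.71²·3.77² + 0.29²·0.72² + 2·0.46·0.71·0.29·3.77·0.72) = 2.779%.
σ_{10d} = 2.779% × √10 = 8.788%.
z(97.5%) = 1.960.
VaR = 1.960 × 8.788% = 17.224%; on $2,500,000 that is $430,600.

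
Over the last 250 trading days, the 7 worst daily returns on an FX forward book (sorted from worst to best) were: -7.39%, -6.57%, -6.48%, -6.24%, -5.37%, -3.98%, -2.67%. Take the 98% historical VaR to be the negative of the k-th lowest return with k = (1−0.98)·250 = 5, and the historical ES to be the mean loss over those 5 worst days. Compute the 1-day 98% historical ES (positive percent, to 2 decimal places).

The 5 worst returns sum to -32.05%.
ES = −(-32.05%) / 5 = 6.41%.

6.41%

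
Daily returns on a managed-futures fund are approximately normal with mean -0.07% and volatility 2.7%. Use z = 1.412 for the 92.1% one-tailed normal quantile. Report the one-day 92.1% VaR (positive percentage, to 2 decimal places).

3.88%

VaR = −μ + z·σ = −(-0.07%) + 1.412 × 2.7% = 3.882%.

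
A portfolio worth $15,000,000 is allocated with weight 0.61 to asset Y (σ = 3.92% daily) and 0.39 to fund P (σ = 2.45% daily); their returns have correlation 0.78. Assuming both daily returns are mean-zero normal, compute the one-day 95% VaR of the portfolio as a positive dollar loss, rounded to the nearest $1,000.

σ_p² = 0.61²·3.92² + 0.39²·2.45² + 2·0.78·0.61·0.39·3.92·2.45 = 10.1951 (%²).
σ_p = √10.1951 = 3.193%.
At 95%, z = 1.645.
VaR = 1.645 × 3.193% = 5.252%; on $15,000,000 that is $787,800.

$788,000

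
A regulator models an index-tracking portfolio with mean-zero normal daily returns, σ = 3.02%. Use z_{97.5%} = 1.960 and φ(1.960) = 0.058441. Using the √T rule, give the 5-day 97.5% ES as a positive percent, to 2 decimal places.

σ_{5d} = 3.02% × √5 = 6.753%.
ES multiplier = φ(z)/(1−α) = 0.058441/0.025 = 2.338.
ES = 6.753% × 2.338 = 15.789%.

15.79%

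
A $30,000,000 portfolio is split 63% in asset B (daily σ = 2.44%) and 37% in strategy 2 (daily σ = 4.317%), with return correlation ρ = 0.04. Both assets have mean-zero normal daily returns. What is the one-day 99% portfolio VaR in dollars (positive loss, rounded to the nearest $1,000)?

σ_p² = 0.63²·2.44² + 0.37²·4.317² + 2·0.04·0.63·0.37·2.44·4.317 = 5.1107 (%²).
σ_p = √5.1107 = 2.261%.
At 99%, z = 2.326.
VaR = 2.326 × 2.261% = 5.259%; on $30,000,000 that is $1,577,700.

$1,578,000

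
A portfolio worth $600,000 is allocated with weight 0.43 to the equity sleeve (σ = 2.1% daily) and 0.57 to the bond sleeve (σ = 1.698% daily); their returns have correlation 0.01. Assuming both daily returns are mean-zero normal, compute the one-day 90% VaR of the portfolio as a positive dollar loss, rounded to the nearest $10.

σ_p² = 0.43²·2.1² + 0.57²·1.698² + 2·0.01·0.43·0.57·2.1·1.698 = 1.7696 (%²).
σ_p = √1.7696 = 1.330%.
At 90%, z = 1.282.
VaR = 1.282 × 1.330% = 1.705%; on $600,000 that is $10,230.

$10,230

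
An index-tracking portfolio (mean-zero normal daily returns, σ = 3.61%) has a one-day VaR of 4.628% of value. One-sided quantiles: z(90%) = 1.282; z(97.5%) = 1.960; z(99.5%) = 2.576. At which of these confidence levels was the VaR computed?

Implied z = VaR/σ = 4.628 / 3.61 = 1.282.
This matches z(90%) = 1.282.

90%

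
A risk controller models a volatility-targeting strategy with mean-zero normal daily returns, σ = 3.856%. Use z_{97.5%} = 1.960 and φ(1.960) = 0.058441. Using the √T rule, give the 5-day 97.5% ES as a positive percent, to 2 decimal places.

20.16%

σ_{5d} = 3.856% × √5 = 8.622%.
ES multiplier = φ(z)/(1−α) = 0.058441/0.025 = 2.338.
ES = 8.622% × 2.338 = 20.158%.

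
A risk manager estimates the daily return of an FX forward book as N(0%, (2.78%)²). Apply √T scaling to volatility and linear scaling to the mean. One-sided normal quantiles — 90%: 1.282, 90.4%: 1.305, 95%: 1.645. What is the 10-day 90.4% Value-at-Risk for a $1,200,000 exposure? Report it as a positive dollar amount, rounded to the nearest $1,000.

σ_{10d} = 2.78% × √10 = 8.791%.
VaR = 1.305 × 8.791% = 11.472%.
On $1,200,000: 0.11472 × $1,200,000 = $137,664.

$138,000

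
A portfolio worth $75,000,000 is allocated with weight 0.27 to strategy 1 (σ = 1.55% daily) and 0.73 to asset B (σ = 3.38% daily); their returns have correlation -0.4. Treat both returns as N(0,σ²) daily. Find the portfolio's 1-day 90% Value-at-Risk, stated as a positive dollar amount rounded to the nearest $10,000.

$2,240,000

σ_p² = 0.27²·1.55² + 0.73²·3.38² + 2·-0.4·0.27·0.73·1.55·3.38 = 5.4371 (%²).
σ_p = √5.4371 = 2.332%.
At 90%, z = 1.282.
VaR = 1.282 × 2.332% = 2.990%; on $75,000,000 that is $2,242,500.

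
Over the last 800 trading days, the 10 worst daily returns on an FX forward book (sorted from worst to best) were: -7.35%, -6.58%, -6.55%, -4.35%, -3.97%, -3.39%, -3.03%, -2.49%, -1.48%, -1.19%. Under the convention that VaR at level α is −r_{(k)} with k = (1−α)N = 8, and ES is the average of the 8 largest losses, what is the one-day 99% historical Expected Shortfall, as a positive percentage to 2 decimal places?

The 8 worst returns sum to -37.71%.
ES = −(-37.71%) / 8 = 4.71375% ≈ 4.71%.

4.71%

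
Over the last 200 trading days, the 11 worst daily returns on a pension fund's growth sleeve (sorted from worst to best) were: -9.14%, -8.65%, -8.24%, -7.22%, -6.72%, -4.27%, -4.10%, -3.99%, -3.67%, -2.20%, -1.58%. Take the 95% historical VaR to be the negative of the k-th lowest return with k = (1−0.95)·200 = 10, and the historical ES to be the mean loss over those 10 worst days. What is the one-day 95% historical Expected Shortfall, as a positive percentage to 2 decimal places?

5.82%

The 10 worst returns sum to -58.20%.
ES = −(-58.20%) / 10 = 5.82%.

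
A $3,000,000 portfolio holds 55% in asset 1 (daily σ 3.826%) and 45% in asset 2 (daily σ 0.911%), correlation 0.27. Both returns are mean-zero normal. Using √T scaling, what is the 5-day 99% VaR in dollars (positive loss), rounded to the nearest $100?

$351,100

σ_p = √(0.55²·3.826² + 0.45²·0.911² + 2·0.27·0.55·0.45·3.826·0.911) = 2.250%.
σ_{5d} = 2.250% × √5 = 5.031%.
z(99%) = 2.326.
VaR = 2.326 × 5.031% = 11.702%; on $3,000,000 that is $351,060.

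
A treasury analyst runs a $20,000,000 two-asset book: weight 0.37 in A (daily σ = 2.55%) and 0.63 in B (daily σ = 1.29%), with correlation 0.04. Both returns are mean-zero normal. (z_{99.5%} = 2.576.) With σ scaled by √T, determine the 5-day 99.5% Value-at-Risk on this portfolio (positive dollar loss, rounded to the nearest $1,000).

σ_p = √(0.37²·2.55² + 0.63²·1.29² + 2·0.04·0.37·0.63·2.55·1.29) = 1.270%.
σ_{5d} = 1.270% × √5 = 2.840%.
VaR = 2.576 × 2.840% = 7.316%; on $20,000,000 that is $1,463,200.

$1,463,000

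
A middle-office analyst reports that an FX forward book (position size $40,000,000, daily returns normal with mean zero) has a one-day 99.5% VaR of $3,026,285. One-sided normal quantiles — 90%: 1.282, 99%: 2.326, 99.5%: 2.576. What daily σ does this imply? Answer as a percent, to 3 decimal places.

VaR as a fraction: $3,026,285 / $40,000,000 = 7.566%.
σ = VaR / z = 7.566% / 2.576 = 2.937%.

2.937%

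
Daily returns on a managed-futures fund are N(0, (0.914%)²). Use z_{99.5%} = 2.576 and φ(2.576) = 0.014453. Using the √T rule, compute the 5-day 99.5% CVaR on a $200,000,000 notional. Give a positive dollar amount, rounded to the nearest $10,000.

$11,820,000

σ_{5d} = 0.914% × √5 = 2.044%.
ES multiplier = φ(z)/(1−α) = 0.014453/0.005 = 2.891.
ES = 2.044% × 2.891 = 5.909%; on $200,000,000: $11,818,000.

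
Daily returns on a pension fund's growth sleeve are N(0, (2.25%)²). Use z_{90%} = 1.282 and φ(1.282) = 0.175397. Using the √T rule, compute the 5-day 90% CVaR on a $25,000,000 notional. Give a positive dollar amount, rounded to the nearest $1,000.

$2,206,000

σ_{5d} = 2.25% × √5 = 5.031%.
ES multiplier = φ(z)/(1−α) = 0.175397/0.1 = 1.754.
ES = 5.031% × 1.754 = 8.824%; on $25,000,000: $2,206,000.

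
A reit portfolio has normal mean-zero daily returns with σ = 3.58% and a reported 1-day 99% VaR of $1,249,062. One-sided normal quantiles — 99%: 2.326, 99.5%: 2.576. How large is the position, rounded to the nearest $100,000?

VaR as a fraction of value: z·σ = 2.326 × 3.58% = 8.32708%.
Position = $1,249,062 / 0.0832708 = $15,000,000.

$15,000,000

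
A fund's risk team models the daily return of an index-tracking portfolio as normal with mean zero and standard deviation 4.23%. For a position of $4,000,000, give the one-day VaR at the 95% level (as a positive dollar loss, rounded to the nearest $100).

At 95% one-sided, z = 1.645.
VaR = z·σ = 1.645 × 4.23% = 6.958%.
On $4,000,000: 0.06958 × $4,000,000 = $278,320.

$278,300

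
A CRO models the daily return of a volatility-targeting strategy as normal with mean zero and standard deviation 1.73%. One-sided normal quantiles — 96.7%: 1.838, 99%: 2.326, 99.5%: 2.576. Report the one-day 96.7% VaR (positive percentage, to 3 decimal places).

3.180%

VaR = z·σ = 1.838 × 1.73% = 3.180%.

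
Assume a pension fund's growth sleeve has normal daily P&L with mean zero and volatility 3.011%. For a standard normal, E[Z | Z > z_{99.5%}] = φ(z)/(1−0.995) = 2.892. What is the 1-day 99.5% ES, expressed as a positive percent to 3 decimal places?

ES = 3.011% × 2.892 = 8.708%.

8.708%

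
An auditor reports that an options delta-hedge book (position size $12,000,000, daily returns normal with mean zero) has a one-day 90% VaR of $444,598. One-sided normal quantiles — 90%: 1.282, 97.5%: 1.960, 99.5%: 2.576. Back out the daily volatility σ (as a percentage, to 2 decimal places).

2.89%

VaR as a fraction: $444,598 / $12,000,000 = 3.705%.
σ = VaR / z = 3.705% / 1.282 = 2.890%.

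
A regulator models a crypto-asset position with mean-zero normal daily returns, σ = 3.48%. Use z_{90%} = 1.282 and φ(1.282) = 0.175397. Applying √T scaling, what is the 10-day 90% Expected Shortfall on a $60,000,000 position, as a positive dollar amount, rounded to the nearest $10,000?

σ_{10d} = 3.48% × √10 = 11.005%.
ES multiplier = φ(z)/(1−α) = 0.175397/0.1 = 1.754.
ES = 11.005% × 1.754 = 19.303%; on $60,000,000: $11,581,800.

$11,580,000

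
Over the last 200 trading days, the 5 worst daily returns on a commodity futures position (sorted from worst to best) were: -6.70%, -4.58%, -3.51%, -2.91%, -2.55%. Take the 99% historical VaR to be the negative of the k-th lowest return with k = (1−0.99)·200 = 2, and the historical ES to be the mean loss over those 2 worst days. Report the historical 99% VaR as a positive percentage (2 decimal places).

4.58%

k = 2; the 2nd lowest return is -4.58%, so VaR = 4.58%.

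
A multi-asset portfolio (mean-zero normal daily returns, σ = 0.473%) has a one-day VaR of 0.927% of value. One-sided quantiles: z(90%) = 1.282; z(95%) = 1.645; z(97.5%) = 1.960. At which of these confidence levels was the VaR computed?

97.5%

Implied z = VaR/σ = 0.927 / 0.473 = 1.960.
This matches z(97.5%) = 1.960.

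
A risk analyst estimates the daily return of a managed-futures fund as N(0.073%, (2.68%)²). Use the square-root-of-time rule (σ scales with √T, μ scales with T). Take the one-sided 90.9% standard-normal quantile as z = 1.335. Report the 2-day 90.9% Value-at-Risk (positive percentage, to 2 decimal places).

σ_{2d} = 2.68% × √2 = 3.790%; μ_{2d} = 2 × 0.073% = 0.146%.
VaR = −(0.146%) + 1.335 × 3.790% = 4.914%.

4.91%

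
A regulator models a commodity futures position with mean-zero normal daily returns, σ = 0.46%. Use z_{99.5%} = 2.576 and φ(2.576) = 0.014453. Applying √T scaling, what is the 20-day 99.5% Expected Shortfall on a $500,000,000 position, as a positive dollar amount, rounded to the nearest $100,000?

$29,700,000

σ_{20d} = 0.46% × √20 = 2.057%.
ES multiplier = φ(z)/(1−α) = 0.014453/0.005 = 2.891.
ES = 2.057% × 2.891 = 5.947%; on $500,000,000: $29,735,000.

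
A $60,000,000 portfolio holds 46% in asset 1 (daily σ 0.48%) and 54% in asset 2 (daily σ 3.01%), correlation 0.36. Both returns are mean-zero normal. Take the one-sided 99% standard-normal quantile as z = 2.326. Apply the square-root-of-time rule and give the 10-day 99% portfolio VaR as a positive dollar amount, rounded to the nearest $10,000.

σ_p = √(0.46²·0.48² + 0.54²·3.01² + 2·0.36·0.46·0.54·0.48·3.01) = 1.717%.
σ_{10d} = 1.717% × √10 = 5.430%.
VaR = 2.326 × 5.430% = 12.630%; on $60,000,000 that is $7,578,000.

$7,580,000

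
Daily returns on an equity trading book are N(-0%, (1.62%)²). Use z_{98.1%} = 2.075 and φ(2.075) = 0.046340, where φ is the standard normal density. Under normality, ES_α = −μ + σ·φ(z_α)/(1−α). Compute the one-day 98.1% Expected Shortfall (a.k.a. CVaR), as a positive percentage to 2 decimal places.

Tail multiplier: φ(z)/(1−α) = 0.046340 / 0.019 = 2.439.
ES = 1.62% × 2.439 = 3.951%.

3.95%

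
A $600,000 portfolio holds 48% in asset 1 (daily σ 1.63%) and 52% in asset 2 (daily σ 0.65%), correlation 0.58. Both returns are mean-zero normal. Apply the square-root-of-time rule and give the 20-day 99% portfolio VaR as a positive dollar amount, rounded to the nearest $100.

$63,400

σ_p = √(0.48²·1.63² + 0.52²·0.65² + 2·0.58·0.48·0.52·1.63·0.65) = 1.016%.
σ_{20d} = 1.016% × √20 = 4.544%.
z(99%) = 2.326.
VaR = 2.326 × 4.544% = 10.569%; on $600,000 that is $63,414.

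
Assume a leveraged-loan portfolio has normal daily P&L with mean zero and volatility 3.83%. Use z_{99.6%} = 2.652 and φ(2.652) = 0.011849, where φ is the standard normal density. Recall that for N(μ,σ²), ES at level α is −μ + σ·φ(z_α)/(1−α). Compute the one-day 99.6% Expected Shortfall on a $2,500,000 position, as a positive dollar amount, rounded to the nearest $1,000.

Tail multiplier: φ(z)/(1−α) = 0.011849 / 0.004 = 2.962.
ES = 3.83% × 2.962 = 11.344%.
On $2,500,000: 0.11344 × $2,500,000 = $283,600.

$284,000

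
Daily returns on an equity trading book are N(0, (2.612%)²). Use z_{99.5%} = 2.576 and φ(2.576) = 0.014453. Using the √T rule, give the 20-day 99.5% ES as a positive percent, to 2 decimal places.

σ_{20d} = 2.612% × √20 = 11.681%.
ES multiplier = φ(z)/(1−α) = 0.014453/0.005 = 2.891.
ES = 11.681% × 2.891 = 33.770%.

33.77%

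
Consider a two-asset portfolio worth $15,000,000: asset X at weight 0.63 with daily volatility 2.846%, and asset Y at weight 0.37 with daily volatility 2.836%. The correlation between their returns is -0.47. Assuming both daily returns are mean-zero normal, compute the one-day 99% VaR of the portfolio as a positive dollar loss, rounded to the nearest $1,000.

$557,000

σ_p² = 0.63²·2.846² + 0.37²·2.836² + 2·-0.47·0.63·0.37·2.846·2.836 = 2.5473 (%²).
σ_p = √2.5473 = 1.596%.
At 99%, z = 2.326.
VaR = 2.326 × 1.596% = 3.712%; on $15,000,000 that is $556,800.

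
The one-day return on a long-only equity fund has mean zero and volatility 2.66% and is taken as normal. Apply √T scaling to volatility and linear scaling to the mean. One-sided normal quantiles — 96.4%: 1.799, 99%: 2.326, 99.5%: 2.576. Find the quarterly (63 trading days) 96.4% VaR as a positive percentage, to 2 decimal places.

37.98%

σ_{63d} = 2.66% × √63 = 21.113%.
VaR = 1.799 × 21.113% = 37.982%.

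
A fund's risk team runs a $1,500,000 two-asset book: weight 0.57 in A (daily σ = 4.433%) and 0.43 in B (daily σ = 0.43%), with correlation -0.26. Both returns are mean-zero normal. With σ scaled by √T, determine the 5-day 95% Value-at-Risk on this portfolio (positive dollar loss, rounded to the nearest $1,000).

σ_p = √(0.57²·4.433² + 0.43²·0.43² + 2·-0.26·0.57·0.43·4.433·0.43) = 2.485%.
σ_{5d} = 2.485% × √5 = 5.557%.
z(95%) = 1.645.
VaR = 1.645 × 5.557% = 9.141%; on $1,500,000 that is $137,115.

$137,000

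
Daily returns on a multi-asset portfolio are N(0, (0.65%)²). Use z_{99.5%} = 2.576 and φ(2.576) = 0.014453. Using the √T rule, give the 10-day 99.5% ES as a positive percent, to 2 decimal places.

5.94%

σ_{10d} = 0.65% × √10 = 2.055%.
ES multiplier = φ(z)/(1−α) = 0.014453/0.005 = 2.891.
ES = 2.055% × 2.891 = 5.941%.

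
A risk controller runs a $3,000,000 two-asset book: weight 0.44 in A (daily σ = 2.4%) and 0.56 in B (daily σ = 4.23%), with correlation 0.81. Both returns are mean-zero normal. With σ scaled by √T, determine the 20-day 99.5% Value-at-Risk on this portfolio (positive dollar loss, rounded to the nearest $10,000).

σ_p = √(0.44²·2.4² + 0.56²·4.23² + 2·0.81·0.44·0.56·2.4·4.23) = 3.283%.
σ_{20d} = 3.283% × √20 = 14.682%.
z(99.5%) = 2.576.
VaR = 2.576 × 14.682% = 37.821%; on $3,000,000 that is $1,134,630.

$1,130,000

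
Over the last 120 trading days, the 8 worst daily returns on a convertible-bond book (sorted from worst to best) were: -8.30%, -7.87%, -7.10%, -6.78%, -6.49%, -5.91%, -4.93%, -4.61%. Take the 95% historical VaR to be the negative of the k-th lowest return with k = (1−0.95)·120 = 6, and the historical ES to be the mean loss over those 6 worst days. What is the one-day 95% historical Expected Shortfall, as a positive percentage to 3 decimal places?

7.075%

The 6 worst returns sum to -42.45%.
ES = −(-42.45%) / 6 = 7.075%.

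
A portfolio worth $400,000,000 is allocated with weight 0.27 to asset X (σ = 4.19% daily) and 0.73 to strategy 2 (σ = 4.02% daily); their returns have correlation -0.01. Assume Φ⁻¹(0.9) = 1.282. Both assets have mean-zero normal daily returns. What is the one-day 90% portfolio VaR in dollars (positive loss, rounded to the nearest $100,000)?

$16,100,000

σ_p² = 0.27²·4.19² + 0.73²·4.02² + 2·-0.01·0.27·0.73·4.19·4.02 = 9.8253 (%²).
σ_p = √9.8253 = 3.135%.
VaR = 1.282 × 3.135% = 4.019%; on $400,000,000 that is $16,076,000.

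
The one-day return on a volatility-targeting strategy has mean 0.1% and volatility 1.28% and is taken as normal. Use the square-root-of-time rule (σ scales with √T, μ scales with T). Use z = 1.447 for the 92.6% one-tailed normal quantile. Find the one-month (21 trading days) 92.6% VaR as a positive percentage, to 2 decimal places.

6.39%

σ_{21d} = 1.28% × √21 = 5.866%; μ_{21d} = 21 × 0.1% = 2.100%.
VaR = −(2.100%) + 1.447 × 5.866% = 6.388%.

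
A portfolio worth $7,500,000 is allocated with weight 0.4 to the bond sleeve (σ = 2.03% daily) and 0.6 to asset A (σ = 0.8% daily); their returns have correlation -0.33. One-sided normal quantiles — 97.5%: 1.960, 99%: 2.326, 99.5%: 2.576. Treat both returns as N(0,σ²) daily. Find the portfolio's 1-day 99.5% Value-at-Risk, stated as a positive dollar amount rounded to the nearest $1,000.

$154,000

σ_p² = 0.4²·2.03² + 0.6²·0.8² + 2·-0.33·0.4·0.6·2.03·0.8 = 0.6325 (%²).
σ_p = √0.6325 = 0.795%.
VaR = 2.576 × 0.795% = 2.048%; on $7,500,000 that is $153,600.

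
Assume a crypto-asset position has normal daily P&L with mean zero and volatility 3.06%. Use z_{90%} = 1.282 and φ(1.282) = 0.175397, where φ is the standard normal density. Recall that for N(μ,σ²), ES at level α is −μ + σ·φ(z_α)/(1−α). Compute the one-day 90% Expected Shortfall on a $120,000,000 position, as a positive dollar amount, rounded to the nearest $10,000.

$6,440,000

Tail multiplier: φ(z)/(1−α) = 0.175397 / 0.1 = 1.754.
ES = 3.06% × 1.754 = 5.367%.
On $120,000,000: 0.05367 × $120,000,000 = $6,440,400.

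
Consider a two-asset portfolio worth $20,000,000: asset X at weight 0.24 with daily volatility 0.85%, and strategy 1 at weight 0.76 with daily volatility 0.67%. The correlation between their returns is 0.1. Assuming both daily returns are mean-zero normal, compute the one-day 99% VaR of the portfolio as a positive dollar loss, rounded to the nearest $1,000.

$264,000

σ_p² = 0.24²·0.85² + 0.76²·0.67² + 2·0.1·0.24·0.76·0.85·0.67 = 0.3217 (%²).
σ_p = √0.3217 = 0.567%.
At 99%, z = 2.326.
VaR = 2.326 × 0.567% = 1.319%; on $20,000,000 that is $263,800.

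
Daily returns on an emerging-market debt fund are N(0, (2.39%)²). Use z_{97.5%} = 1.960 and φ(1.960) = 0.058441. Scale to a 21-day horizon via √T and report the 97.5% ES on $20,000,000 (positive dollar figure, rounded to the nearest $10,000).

$5,120,000

σ_{21d} = 2.39% × √21 = 10.952%.
ES multiplier = φ(z)/(1−α) = 0.058441/0.025 = 2.338.
ES = 10.952% × 2.338 = 25.606%; on $20,000,000: $5,121,200.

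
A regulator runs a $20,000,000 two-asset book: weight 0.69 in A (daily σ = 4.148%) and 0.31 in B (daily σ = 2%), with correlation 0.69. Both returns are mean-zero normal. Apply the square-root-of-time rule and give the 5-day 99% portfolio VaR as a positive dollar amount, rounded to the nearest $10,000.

σ_p = √(0.69²·4.148² + 0.31²·2² + 2·0.69·0.69·0.31·4.148·2) = 3.320%.
σ_{5d} = 3.320% × √5 = 7.424%.
z(99%) = 2.326.
VaR = 2.326 × 7.424% = 17.268%; on $20,000,000 that is $3,453,600.

$3,450,000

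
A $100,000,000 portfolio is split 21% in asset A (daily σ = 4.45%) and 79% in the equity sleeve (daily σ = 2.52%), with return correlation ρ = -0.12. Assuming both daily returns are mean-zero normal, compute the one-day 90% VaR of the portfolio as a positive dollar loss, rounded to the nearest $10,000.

$2,690,000

σ_p² = 0.21²·4.45² + 0.79²·2.52² + 2·-0.12·0.21·0.79·4.45·2.52 = 4.3901 (%²).
σ_p = √4.3901 = 2.095%.
At 90%, z = 1.282.
VaR = 1.282 × 2.095% = 2.686%; on $100,000,000 that is $2,686,000.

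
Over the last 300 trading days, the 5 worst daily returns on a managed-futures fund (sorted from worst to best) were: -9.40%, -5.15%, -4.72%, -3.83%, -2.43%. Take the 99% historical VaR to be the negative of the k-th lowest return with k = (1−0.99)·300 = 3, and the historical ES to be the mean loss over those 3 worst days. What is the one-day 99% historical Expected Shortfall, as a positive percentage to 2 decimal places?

6.42%

The 3 worst returns sum to -19.27%.
ES = −(-19.27%) / 3 = 6.4233…% ≈ 6.42%.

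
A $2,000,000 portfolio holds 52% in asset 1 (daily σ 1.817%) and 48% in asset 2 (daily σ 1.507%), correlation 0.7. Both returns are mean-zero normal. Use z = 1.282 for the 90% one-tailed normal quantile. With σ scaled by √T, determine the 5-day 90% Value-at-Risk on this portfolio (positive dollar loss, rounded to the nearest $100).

$88,300

σ_p = √(0.52²·1.817² + 0.48²·1.507² + 2·0.7·0.52·0.48·1.817·1.507) = 1.540%.
σ_{5d} = 1.540% × √5 = 3.444%.
VaR = 1.282 × 3.444% = 4.415%; on $2,000,000 that is $88,300.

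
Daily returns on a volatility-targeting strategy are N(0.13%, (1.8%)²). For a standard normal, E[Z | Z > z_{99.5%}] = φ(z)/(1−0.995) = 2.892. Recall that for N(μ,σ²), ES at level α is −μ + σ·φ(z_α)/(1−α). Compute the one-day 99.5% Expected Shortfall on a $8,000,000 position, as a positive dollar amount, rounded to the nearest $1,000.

$406,000

ES = −(0.13%) + 1.8% × 2.892 = 5.076%.
On $8,000,000: 0.05076 × $8,000,000 = $406,080.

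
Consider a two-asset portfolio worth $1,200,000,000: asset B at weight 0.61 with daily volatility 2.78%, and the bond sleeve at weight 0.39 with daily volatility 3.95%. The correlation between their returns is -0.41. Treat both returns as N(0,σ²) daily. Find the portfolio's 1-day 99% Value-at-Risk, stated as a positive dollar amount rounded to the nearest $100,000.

σ_p² = 0.61²·2.78² + 0.39²·3.95² + 2·-0.41·0.61·0.39·2.78·3.95 = 3.1067 (%²).
σ_p = √3.1067 = 1.763%.
At 99%, z = 2.326.
VaR = 2.326 × 1.763% = 4.101%; on $1,200,000,000 that is $49,212,000.

$49,200,000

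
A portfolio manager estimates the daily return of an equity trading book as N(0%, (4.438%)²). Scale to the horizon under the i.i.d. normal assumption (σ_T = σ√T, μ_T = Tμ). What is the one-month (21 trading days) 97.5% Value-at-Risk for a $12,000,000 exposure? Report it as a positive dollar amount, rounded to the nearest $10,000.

At 97.5%, z = 1.960.
σ_{21d} = 4.438% × √21 = 20.337%.
VaR = 1.960 × 20.337% = 39.861%.
On $12,000,000: 0.39861 × $12,000,000 = $4,783,320.

$4,780,000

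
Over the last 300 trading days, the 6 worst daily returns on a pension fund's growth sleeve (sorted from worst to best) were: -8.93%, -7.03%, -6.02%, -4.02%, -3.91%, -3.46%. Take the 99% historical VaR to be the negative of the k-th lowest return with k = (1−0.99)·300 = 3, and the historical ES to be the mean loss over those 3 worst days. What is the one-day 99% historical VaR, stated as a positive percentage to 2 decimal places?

6.02%

k = 3; the 3rd lowest return is -6.02%, so VaR = 6.02%.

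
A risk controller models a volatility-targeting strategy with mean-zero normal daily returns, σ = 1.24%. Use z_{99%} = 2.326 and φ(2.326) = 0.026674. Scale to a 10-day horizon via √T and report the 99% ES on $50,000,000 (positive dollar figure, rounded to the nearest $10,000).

σ_{10d} = 1.24% × √10 = 3.921%.
ES multiplier = φ(z)/(1−α) = 0.026674/0.01 = 2.667.
ES = 3.921% × 2.667 = 10.457%; on $50,000,000: $5,228,500.

$5,230,000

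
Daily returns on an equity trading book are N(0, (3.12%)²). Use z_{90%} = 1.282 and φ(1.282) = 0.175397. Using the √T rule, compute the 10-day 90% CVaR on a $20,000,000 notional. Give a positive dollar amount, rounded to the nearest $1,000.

$3,461,000

σ_{10d} = 3.12% × √10 = 9.866%.
ES multiplier = φ(z)/(1−α) = 0.175397/0.1 = 1.754.
ES = 9.866% × 1.754 = 17.305%; on $20,000,000: $3,461,000.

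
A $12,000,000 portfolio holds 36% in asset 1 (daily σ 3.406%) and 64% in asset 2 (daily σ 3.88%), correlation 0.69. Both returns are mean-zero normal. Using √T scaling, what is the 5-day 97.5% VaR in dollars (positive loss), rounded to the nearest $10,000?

$1,810,000

σ_p = √(0.36²·3.406² + 0.64²·3.88² + 2·0.69·0.36·0.64·3.406·3.88) = 3.446%.
σ_{5d} = 3.446% × √5 = 7.705%.
z(97.5%) = 1.960.
VaR = 1.960 × 7.705% = 15.102%; on $12,000,000 that is $1,812,240.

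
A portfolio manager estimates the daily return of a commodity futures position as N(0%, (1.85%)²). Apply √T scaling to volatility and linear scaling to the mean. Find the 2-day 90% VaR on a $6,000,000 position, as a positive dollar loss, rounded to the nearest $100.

At 90%, z = 1.282.
σ_{2d} = 1.85% × √2 = 2.616%.
VaR = 1.282 × 2.616% = 3.354%.
On $6,000,000: 0.03354 × $6,000,000 = $201,240.

$201,200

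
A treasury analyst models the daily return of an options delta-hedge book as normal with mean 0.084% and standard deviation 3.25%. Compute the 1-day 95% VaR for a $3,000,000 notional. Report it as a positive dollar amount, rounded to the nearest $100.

At 95% one-sided, z = 1.645.
VaR = −μ + z·σ = −(0.084%) + 1.645 × 3.25% = 5.262%.
On $3,000,000: 0.05262 × $3,000,000 = $157,860.

$157,900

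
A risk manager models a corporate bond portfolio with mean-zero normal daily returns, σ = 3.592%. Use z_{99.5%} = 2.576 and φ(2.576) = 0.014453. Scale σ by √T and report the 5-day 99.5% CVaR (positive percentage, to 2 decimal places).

σ_{5d} = 3.592% × √5 = 8.032%.
ES multiplier = φ(z)/(1−α) = 0.014453/0.005 = 2.891.
ES = 8.032% × 2.891 = 23.221%.

23.22%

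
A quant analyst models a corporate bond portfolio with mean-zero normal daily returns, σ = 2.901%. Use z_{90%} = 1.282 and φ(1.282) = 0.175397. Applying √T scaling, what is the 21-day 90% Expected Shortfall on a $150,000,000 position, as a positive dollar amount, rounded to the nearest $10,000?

σ_{21d} = 2.901% × √21 = 13.294%.
ES multiplier = φ(z)/(1−α) = 0.175397/0.1 = 1.754.
ES = 13.294% × 1.754 = 23.318%; on $150,000,000: $34,977,000.

$34,980,000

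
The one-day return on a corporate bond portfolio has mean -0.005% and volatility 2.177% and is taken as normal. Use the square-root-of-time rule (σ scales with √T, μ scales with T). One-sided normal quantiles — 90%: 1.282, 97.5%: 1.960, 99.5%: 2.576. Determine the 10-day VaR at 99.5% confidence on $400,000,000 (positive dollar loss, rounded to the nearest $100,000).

σ_{10d} = 2.177% × √10 = 6.884%; μ_{10d} = 10 × -0.005% = -0.050%.
VaR = −(-0.050%) + 2.576 × 6.884% = 17.783%.
On $400,000,000: 0.17783 × $400,000,000 = $71,132,000.

$71,100,000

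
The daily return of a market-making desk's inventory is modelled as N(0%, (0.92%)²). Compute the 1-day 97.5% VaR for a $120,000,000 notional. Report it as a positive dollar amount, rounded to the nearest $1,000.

$2,164,000

At 97.5% one-sided, z = 1.960.
VaR = z·σ = 1.960 × 0.92% = 1.803%.
On $120,000,000: 0.01803 × $120,000,000 = $2,163,600.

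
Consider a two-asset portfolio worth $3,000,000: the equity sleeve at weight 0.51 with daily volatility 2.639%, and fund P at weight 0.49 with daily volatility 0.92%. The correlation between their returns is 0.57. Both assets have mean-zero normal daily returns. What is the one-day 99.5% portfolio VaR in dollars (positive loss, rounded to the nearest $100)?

$127,100

σ_p² = 0.51²·2.639² + 0.49²·0.92² + 2·0.57·0.51·0.49·2.639·0.92 = 2.7063 (%²).
σ_p = √2.7063 = 1.645%.
At 99.5%, z = 2.576.
VaR = 2.576 × 1.645% = 4.238%; on $3,000,000 that is $127,140.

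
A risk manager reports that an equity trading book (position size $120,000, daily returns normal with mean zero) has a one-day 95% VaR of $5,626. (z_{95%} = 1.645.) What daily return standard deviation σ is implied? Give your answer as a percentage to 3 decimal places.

VaR as a fraction: $5,626 / $120,000 = 4.688%.
σ = VaR / z = 4.688% / 1.645 = 2.850%.

2.850%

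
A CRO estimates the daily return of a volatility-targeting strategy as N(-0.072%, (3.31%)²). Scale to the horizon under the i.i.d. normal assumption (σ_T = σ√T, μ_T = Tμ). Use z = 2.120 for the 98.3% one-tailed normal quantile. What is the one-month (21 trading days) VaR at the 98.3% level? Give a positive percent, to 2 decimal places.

33.67%

σ_{21d} = 3.31% × √21 = 15.168%; μ_{21d} = 21 × -0.072% = -1.512%.
VaR = −(-1.512%) + 2.120 × 15.168% = 33.668%.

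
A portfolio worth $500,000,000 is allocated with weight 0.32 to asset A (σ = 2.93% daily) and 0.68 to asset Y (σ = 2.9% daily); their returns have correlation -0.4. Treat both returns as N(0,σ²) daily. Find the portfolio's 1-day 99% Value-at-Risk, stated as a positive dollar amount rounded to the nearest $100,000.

$21,100,000

σ_p² = 0.32²·2.93² + 0.68²·2.9² + 2·-0.4·0.32·0.68·2.93·2.9 = 3.2887 (%²).
σ_p = √3.2887 = 1.813%.
At 99%, z = 2.326.
VaR = 2.326 × 1.813% = 4.217%; on $500,000,000 that is $21,085,000.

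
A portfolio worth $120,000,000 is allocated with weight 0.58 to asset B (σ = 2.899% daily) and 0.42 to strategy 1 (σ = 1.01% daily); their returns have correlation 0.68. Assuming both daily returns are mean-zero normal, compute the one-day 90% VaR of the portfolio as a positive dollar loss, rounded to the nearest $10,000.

$3,070,000

σ_p² = 0.58²·2.899² + 0.42²·1.01² + 2·0.68·0.58·0.42·2.899·1.01 = 3.9772 (%²).
σ_p = √3.9772 = 1.994%.
At 90%, z = 1.282.
VaR = 1.282 × 1.994% = 2.556%; on $120,000,000 that is $3,067,200.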